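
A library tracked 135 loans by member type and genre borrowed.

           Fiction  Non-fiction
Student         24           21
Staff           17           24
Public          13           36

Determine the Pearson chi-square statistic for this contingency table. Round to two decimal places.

7.07

Row totals: 45, 41, 49. Column totals: 54, 81. Grand total N = 135.
Expected counts (row total × column total / N):
  Student, Fiction: 45×54/135 = 18.000
  Student, Non-fiction: 45×81/135 = 27.000
  Staff, Fiction: 41×54/135 = 16.400
  Staff, Non-fiction: 41×81/135 = 24.600
  Public, Fiction: 49×54/135 = 19.600
  Public, Non-fiction: 49×81/135 = 29.400
Contributions (O − E)²/E:
  (24 − 18.000)²/18.000 = 2.0000
  (21 − 27.000)²/27.000 = 1.3333
  (17 − 16.400)²/16.400 = 0.0220
  (24 − 24.600)²/24.600 = 0.0146
  (13 − 19.600)²/19.600 = 2.2224
  (36 − 29.400)²/29.400 = 1.4816
χ² = 2.0000 + 1.3333 + 0.0220 + 0.0146 + 2.2224 + 1.4816 = 7.07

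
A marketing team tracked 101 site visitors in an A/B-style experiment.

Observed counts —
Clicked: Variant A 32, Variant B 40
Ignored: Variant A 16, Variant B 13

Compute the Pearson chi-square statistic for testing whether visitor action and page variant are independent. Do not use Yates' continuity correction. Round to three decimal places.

Row totals: 72, 29. Column totals: 48, 53. Grand total N = 101.
Expected counts (row total × column total / N):
  Clicked, Variant A: 72×48/101 = 34.2178
  Clicked, Variant B: 72×53/101 = 37.7822
  Ignored, Variant A: 29×48/101 = 13.7822
  Ignored, Variant B: 29×53/101 = 15.2178
Contributions (O − E)²/E:
  (32 − 34.2178)²/34.2178 = 0.1437
  (40 − 37.7822)²/37.7822 = 0.1302
  (16 − 13.7822)²/13.7822 = 0.3569
  (13 − 15.2178)²/15.2178 = 0.3232
χ² = 0.1437 + 0.1302 + 0.3569 + 0.3232 = 0.954

0.954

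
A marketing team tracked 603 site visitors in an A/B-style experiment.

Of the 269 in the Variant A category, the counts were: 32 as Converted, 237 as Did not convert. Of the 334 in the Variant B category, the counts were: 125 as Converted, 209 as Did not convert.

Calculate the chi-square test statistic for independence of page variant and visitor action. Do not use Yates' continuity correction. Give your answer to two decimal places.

50.43

Row totals: 269, 334. Column totals: 157, 446. Grand total N = 603.
Expected counts (row total × column total / N):
  Variant A, Converted: 269×157/603 = 70.038
  Variant A, Did not convert: 269×446/603 = 198.962
  Variant B, Converted: 334×157/603 = 86.962
  Variant B, Did not convert: 334×446/603 = 247.038
Contributions (O − E)²/E:
  (32 − 70.038)²/70.038 = 20.6586
  (237 − 198.962)²/198.962 = 7.2722
  (125 − 86.962)²/86.962 = 16.6382
  (209 − 247.038)²/247.038 = 5.8570
χ² = 20.6586 + 7.2722 + 16.6382 + 5.8570 = 50.43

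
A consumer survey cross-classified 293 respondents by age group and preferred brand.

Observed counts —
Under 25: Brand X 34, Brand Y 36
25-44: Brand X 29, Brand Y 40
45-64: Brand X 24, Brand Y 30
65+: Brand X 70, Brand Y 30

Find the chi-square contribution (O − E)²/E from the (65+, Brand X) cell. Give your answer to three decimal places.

Row total (65+) = 100; column total (Brand X) = 157; N = 293.
Expected count E = 100 × 157 / 293 = 53.5836.
Contribution = (O − E)²/E = (70 − 53.5836)² / 53.5836 = 5.029.

5.029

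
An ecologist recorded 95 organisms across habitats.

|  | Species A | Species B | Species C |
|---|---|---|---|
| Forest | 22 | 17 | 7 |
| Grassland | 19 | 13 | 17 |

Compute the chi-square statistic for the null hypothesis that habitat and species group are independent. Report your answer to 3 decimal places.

4.830

Row totals: 46, 49. Column totals: 41, 30, 24. Grand total N = 95.
Expected counts (row total × column total / N):
  Forest, Species A: 46×41/95 = 19.8526
  Forest, Species B: 46×30/95 = 14.5263
  Forest, Species C: 46×24/95 = 11.6211
  Grassland, Species A: 49×41/95 = 21.1474
  Grassland, Species B: 49×30/95 = 15.4737
  Grassland, Species C: 49×24/95 = 12.3789
Contributions (O − E)²/E:
  (22 − 19.8526)²/19.8526 = 0.2323
  (17 − 14.5263)²/14.5263 = 0.4212
  (7 − 11.6211)²/11.6211 = 1.8376
  (19 − 21.1474)²/21.1474 = 0.2181
  (13 − 15.4737)²/15.4737 = 0.3955
  (17 − 12.3789)²/12.3789 = 1.7251
χ² = 0.2323 + 0.4212 + 1.8376 + 0.2181 + 0.3955 + 1.7251 = 4.830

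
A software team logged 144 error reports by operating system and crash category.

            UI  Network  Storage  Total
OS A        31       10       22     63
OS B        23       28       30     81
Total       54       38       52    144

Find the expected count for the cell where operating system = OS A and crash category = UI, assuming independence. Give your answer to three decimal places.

Row total (OS A) = 63; column total (UI) = 54; grand total N = 144.
Expected count = (row total × column total) / N = 63 × 54 / 144 = 23.625.

23.625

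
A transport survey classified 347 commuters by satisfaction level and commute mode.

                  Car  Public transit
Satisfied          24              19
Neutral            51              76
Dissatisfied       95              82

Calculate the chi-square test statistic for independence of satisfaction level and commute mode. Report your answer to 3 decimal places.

Row totals: 43, 127, 177. Column totals: 170, 177. Grand total N = 347.
Expected counts (row total × column total / N):
  Satisfied, Car: 43×170/347 = 21.0663
  Satisfied, Public transit: 43×177/347 = 21.9337
  Neutral, Car: 127×170/347 = 62.2190
  Neutral, Public transit: 127×177/347 = 64.7810
  Dissatisfied, Car: 177×170/347 = 86.7147
  Dissatisfied, Public transit: 177×177/347 = 90.2853
Contributions (O − E)²/E:
  (24 − 21.0663)²/21.0663 = 0.4085
  (19 − 21.9337)²/21.9337 = 0.3924
  (51 − 62.2190)²/62.2190 = 2.0230
  (76 − 64.7810)²/64.7810 = 1.9429
  (95 − 86.7147)²/86.7147 = 0.7916
  (82 − 90.2853)²/90.2853 = 0.7603
χ² = 0.4085 + 0.3924 + 2.0230 + 1.9429 + 0.7916 + 0.7603 = 6.319

6.319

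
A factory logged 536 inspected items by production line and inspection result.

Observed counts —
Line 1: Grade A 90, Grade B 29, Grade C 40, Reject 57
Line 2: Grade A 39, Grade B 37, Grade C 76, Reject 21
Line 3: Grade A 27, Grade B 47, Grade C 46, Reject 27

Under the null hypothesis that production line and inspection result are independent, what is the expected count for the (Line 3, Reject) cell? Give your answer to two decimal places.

Row total (Line 3) = 147; column total (Reject) = 105; grand total N = 536.
Expected count = (row total × column total) / N = 147 × 105 / 536 = 28.80.

28.80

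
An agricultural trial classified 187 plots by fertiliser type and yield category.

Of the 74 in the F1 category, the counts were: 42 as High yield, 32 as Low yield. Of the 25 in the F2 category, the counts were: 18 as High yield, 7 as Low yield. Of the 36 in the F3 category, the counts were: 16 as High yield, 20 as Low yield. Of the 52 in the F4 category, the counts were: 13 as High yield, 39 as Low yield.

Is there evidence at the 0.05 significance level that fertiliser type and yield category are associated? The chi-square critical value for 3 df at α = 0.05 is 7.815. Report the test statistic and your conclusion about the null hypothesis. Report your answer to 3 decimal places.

19.247; reject H₀

Row totals: 74, 25, 36, 52. Column totals: 89, 98. Grand total N = 187.
Expected counts (row total × column total / N):
  F1, High yield: 74×89/187 = 35.2193
  F1, Low yield: 74×98/187 = 38.7807
  F2, High yield: 25×89/187 = 11.8984
  F2, Low yield: 25×98/187 = 13.1016
  F3, High yield: 36×89/187 = 17.1337
  F3, Low yield: 36×98/187 = 18.8663
  F4, High yield: 52×89/187 = 24.7487
  F4, Low yield: 52×98/187 = 27.2513
Contributions (O − E)²/E:
  (42 − 35.2193)²/35.2193 = 1.3055
  (32 − 38.7807)²/38.7807 = 1.1856
  (18 − 11.8984)²/11.8984 = 3.1290
  (7 − 13.1016)²/13.1016 = 2.8416
  (16 − 17.1337)²/17.1337 = 0.0750
  (20 − 18.8663)²/18.8663 = 0.0681
  (13 − 24.7487)²/24.7487 = 5.5773
  (39 − 27.2513)²/27.2513 = 5.0652
χ² = 1.3055 + 1.1856 + 3.1290 + 2.8416 + 0.0750 + 0.0681 + 5.5773 + 5.0652 = 19.247
df = (4−1)(2−1) = 3. Since 19.247 > 7.815, reject the null hypothesis of independence at α = 0.05.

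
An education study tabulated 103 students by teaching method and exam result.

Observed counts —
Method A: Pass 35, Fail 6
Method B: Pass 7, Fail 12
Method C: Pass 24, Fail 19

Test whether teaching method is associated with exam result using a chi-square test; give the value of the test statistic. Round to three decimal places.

15.471

Row totals: 41, 19, 43. Column totals: 66, 37. Grand total N = 103.
Expected counts (row total × column total / N):
  Method A, Pass: 41×66/103 = 26.27184
  Method A, Fail: 41×37/103 = 14.72816
  Method B, Pass: 19×66/103 = 12.17476
  Method B, Fail: 19×37/103 = 6.82524
  Method C, Pass: 43×66/103 = 27.55340
  Method C, Fail: 43×37/103 = 15.44660
Contributions (O − E)²/E:
  (35 − 26.27184)²/26.27184 = 2.8997
  (6 − 14.72816)²/14.72816 = 5.1725
  (7 − 12.17476)²/12.17476 = 2.1995
  (12 − 6.82524)²/6.82524 = 3.9234
  (24 − 27.55340)²/27.55340 = 0.4583
  (19 − 15.44660)²/15.44660 = 0.8174
χ² = 2.8997 + 5.1725 + 2.1995 + 3.9234 + 0.4583 + 0.8174 = 15.471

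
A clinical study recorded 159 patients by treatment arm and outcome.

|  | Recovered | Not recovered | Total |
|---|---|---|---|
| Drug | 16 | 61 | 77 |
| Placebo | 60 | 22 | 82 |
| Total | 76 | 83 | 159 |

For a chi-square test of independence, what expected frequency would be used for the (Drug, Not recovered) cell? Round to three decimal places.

Row total (Drug) = 77; column total (Not recovered) = 83; grand total N = 159.
Expected count = (row total × column total) / N = 77 × 83 / 159 = 40.195.

40.195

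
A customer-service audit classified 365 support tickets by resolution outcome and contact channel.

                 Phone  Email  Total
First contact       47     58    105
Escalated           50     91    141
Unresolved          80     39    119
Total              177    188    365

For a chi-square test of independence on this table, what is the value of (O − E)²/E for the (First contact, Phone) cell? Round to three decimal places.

0.301

Row total (First contact) = 105; column total (Phone) = 177; N = 365.
Expected count E = 105 × 177 / 365 = 50.9178.
Contribution = (O − E)²/E = (47 − 50.9178)² / 50.9178 = 0.301.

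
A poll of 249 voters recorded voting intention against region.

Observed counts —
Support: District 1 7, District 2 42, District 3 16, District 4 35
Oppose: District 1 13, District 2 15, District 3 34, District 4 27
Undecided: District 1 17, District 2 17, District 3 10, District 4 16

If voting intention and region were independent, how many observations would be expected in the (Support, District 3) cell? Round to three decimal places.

Row total (Support) = 100; column total (District 3) = 60; grand total N = 249.
Expected count = (row total × column total) / N = 100 × 60 / 249 = 24.096.

24.096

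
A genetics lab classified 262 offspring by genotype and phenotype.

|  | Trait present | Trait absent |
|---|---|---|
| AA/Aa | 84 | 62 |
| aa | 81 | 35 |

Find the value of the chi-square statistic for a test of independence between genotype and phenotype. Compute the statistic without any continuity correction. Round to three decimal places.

4.190

Row totals: 146, 116. Column totals: 165, 97. Grand total N = 262.
Expected counts (row total × column total / N):
  AA/Aa, Trait present: 146×165/262 = 91.9466
  AA/Aa, Trait absent: 146×97/262 = 54.0534
  aa, Trait present: 116×165/262 = 73.0534
  aa, Trait absent: 116×97/262 = 42.9466
Contributions (O − E)²/E:
  (84 − 91.9466)²/91.9466 = 0.6868
  (62 − 54.0534)²/54.0534 = 1.1683
  (81 − 73.0534)²/73.0534 = 0.8644
  (35 − 42.9466)²/42.9466 = 1.4704
χ² = 0.6868 + 1.1683 + 0.8644 + 1.4704 = 4.190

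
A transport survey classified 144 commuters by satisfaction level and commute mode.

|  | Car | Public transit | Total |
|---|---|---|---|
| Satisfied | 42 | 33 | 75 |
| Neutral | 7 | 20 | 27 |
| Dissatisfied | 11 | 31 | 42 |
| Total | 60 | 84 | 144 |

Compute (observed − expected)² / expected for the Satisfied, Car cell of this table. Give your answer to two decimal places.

3.70

Row total (Satisfied) = 75; column total (Car) = 60; N = 144.
Expected count E = 75 × 60 / 144 = 31.250.
Contribution = (O − E)²/E = (42 − 31.250)² / 31.250 = 3.70.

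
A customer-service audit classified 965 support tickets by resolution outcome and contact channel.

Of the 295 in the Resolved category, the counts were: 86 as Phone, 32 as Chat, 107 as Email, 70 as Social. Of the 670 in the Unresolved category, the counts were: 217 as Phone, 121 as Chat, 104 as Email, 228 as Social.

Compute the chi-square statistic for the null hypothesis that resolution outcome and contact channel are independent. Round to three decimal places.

54.768

Row totals: 295, 670. Column totals: 303, 153, 211, 298. Grand total N = 965.
Expected counts (row total × column total / N):
  Resolved, Phone: 295×303/965 = 92.6269
  Resolved, Chat: 295×153/965 = 46.7720
  Resolved, Email: 295×211/965 = 64.5026
  Resolved, Social: 295×298/965 = 91.0984
  Unresolved, Phone: 670×303/965 = 210.3731
  Unresolved, Chat: 670×153/965 = 106.2280
  Unresolved, Email: 670×211/965 = 146.4974
  Unresolved, Social: 670×298/965 = 206.9016
Contributions (O − E)²/E:
  (86 − 92.6269)²/92.6269 = 0.4741
  (32 − 46.7720)²/46.7720 = 4.6654
  (107 − 64.5026)²/64.5026 = 27.9993
  (70 − 91.0984)²/91.0984 = 4.8864
  (217 − 210.3731)²/210.3731 = 0.2088
  (121 − 106.2280)²/106.2280 = 2.0542
  (104 − 146.4974)²/146.4974 = 12.3281
  (228 − 206.9016)²/206.9016 = 2.1515
χ² = 0.4741 + 4.6654 + 27.9993 + 4.8864 + 0.2088 + 2.0542 + 12.3281 + 2.1515 = 54.768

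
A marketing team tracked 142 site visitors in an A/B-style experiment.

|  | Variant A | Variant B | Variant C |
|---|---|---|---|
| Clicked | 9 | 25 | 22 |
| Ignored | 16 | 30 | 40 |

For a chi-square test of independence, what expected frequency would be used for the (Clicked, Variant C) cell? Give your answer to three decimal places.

24.451

Row total (Clicked) = 56; column total (Variant C) = 62; grand total N = 142.
Expected count = (row total × column total) / N = 56 × 62 / 142 = 24.451.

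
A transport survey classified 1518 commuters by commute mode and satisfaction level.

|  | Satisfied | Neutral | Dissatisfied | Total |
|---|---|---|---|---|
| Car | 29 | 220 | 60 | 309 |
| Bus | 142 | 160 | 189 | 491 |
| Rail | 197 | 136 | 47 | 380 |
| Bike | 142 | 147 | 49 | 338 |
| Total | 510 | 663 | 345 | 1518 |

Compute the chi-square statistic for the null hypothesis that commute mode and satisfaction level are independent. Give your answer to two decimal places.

Grand total N = 1518.
Expected counts (row total × column total / N):
  Car, Satisfied: 309×510/1518 = 103.8142
  Car, Neutral: 309×663/1518 = 134.9585
  Car, Dissatisfied: 309×345/1518 = 70.2273
  Bus, Satisfied: 491×510/1518 = 164.9605
  Bus, Neutral: 491×663/1518 = 214.4486
  Bus, Dissatisfied: 491×345/1518 = 111.5909
  Rail, Satisfied: 380×510/1518 = 127.6680
  Rail, Neutral: 380×663/1518 = 165.9684
  Rail, Dissatisfied: 380×345/1518 = 86.3636
  Bike, Satisfied: 338×510/1518 = 113.5573
  Bike, Neutral: 338×663/1518 = 147.6245
  Bike, Dissatisfied: 338×345/1518 = 76.8182
Contributions (O − E)²/E:
  (29 − 103.8142)²/103.8142 = 53.9152
  (220 − 134.9585)²/134.9585 = 53.5873
  (60 − 70.2273)²/70.2273 = 1.4894
  (142 − 164.9605)²/164.9605 = 3.1958
  (160 − 214.4486)²/214.4486 = 13.8245
  (189 − 111.5909)²/111.5909 = 53.6976
  (197 − 127.6680)²/127.6680 = 37.6518
  (136 − 165.9684)²/165.9684 = 5.4113
  (47 − 86.3636)²/86.3636 = 17.9415
  (142 − 113.5573)²/113.5573 = 7.1240
  (147 − 147.6245)²/147.6245 = 0.0026
  (49 − 76.8182)²/76.8182 = 10.0738
χ² = 53.9152 + 53.5873 + 1.4894 + 3.1958 + 13.8245 + 53.6976 + 37.6518 + 5.4113 + 17.9415 + 7.1240 + 0.0026 + 10.0738 = 257.91

257.91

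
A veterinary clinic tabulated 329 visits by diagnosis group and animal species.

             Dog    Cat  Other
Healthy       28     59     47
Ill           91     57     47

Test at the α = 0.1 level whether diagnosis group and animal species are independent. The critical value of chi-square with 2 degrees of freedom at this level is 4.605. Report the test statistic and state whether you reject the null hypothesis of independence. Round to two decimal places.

22.86; reject H₀

Row totals: 134, 195. Column totals: 119, 116, 94. Grand total N = 329.
Expected counts (row total × column total / N):
  Healthy, Dog: 134×119/329 = 48.468
  Healthy, Cat: 134×116/329 = 47.246
  Healthy, Other: 134×94/329 = 38.286
  Ill, Dog: 195×119/329 = 70.532
  Ill, Cat: 195×116/329 = 68.754
  Ill, Other: 195×94/329 = 55.714
Contributions (O − E)²/E:
  (28 − 48.468)²/48.468 = 8.6436
  (59 − 47.246)²/47.246 = 2.9242
  (47 − 38.286)²/38.286 = 1.9833
  (91 − 70.532)²/70.532 = 5.9397
  (57 − 68.754)²/68.754 = 2.0094
  (47 − 55.714)²/55.714 = 1.3629
χ² = 8.6436 + 2.9242 + 1.9833 + 5.9397 + 2.0094 + 1.3629 = 22.86
df = (2−1)(3−1) = 2. Since 22.86 > 4.605, reject the null hypothesis of independence at α = 0.1.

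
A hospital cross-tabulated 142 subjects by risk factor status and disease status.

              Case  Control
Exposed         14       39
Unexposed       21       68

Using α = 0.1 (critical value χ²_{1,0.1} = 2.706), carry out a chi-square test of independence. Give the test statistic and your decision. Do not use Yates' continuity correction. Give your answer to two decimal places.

0.14; fail to reject H₀

Row totals: 53, 89. Column totals: 35, 107. Grand total N = 142.
Expected counts (row total × column total / N):
  Exposed, Case: 53×35/142 = 13.063
  Exposed, Control: 53×107/142 = 39.937
  Unexposed, Case: 89×35/142 = 21.937
  Unexposed, Control: 89×107/142 = 67.063
Contributions (O − E)²/E:
  (14 − 13.063)²/13.063 = 0.0672
  (39 − 39.937)²/39.937 = 0.0220
  (21 − 21.937)²/21.937 = 0.0400
  (68 − 67.063)²/67.063 = 0.0131
χ² = 0.0672 + 0.0220 + 0.0400 + 0.0131 = 0.14
df = (2−1)(2−1) = 1. Since 0.14 < 2.706, fail to reject the null hypothesis of independence at α = 0.1.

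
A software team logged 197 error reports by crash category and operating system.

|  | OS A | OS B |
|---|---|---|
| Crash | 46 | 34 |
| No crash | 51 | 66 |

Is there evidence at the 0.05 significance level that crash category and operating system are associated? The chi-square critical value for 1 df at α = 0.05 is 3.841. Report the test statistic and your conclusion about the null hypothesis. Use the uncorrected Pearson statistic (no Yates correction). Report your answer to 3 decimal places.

3.678; fail to reject H₀

Row totals: 80, 117. Column totals: 97, 100. Grand total N = 197.
Expected counts (row total × column total / N):
  Crash, OS A: 80×97/197 = 39.3909
  Crash, OS B: 80×100/197 = 40.6091
  No crash, OS A: 117×97/197 = 57.6091
  No crash, OS B: 117×100/197 = 59.3909
Contributions (O − E)²/E:
  (46 − 39.3909)²/39.3909 = 1.1089
  (34 − 40.6091)²/40.6091 = 1.0756
  (51 − 57.6091)²/57.6091 = 0.7582
  (66 − 59.3909)²/59.3909 = 0.7355
χ² = 1.1089 + 1.0756 + 0.7582 + 0.7355 = 3.678
df = (2−1)(2−1) = 1. Since 3.678 < 3.841, fail to reject the null hypothesis of independence at α = 0.05.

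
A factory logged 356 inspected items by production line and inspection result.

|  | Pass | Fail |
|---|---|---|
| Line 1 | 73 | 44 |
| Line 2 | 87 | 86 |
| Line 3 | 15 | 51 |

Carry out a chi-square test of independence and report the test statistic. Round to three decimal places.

26.737

Row totals: 117, 173, 66. Column totals: 175, 181. Grand total N = 356.
Expected counts (row total × column total / N):
  Line 1, Pass: 117×175/356 = 57.5140
  Line 1, Fail: 117×181/356 = 59.4860
  Line 2, Pass: 173×175/356 = 85.0421
  Line 2, Fail: 173×181/356 = 87.9579
  Line 3, Pass: 66×175/356 = 32.4438
  Line 3, Fail: 66×181/356 = 33.5562
Contributions (O − E)²/E:
  (73 − 57.5140)²/57.5140 = 4.1697
  (44 − 59.4860)²/59.4860 = 4.0315
  (87 − 85.0421)²/85.0421 = 0.0451
  (86 − 87.9579)²/87.9579 = 0.0436
  (15 − 32.4438)²/32.4438 = 9.3789
  (51 − 33.5562)²/33.5562 = 9.0680
χ² = 4.1697 + 4.0315 + 0.0451 + 0.0436 + 9.3789 + 9.0680 = 26.737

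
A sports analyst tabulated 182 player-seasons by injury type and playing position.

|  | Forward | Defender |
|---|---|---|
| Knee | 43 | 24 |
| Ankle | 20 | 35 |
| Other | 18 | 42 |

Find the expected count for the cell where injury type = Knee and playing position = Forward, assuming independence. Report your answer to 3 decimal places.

29.819

Row total (Knee) = 67; column total (Forward) = 81; grand total N = 182.
Expected count = (row total × column total) / N = 67 × 81 / 182 = 29.819.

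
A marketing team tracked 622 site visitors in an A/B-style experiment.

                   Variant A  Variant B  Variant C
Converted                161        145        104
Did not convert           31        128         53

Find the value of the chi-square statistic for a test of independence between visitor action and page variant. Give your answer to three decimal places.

47.423

Row totals: 410, 212. Column totals: 192, 273, 157. Grand total N = 622.
Expected counts (row total × column total / N):
  Converted, Variant A: 410×192/622 = 126.5595
  Converted, Variant B: 410×273/622 = 179.9518
  Converted, Variant C: 410×157/622 = 103.4887
  Did not convert, Variant A: 212×192/622 = 65.4405
  Did not convert, Variant B: 212×273/622 = 93.0482
  Did not convert, Variant C: 212×157/622 = 53.5113
Contributions (O − E)²/E:
  (161 − 126.5595)²/126.5595 = 9.3723
  (145 − 179.9518)²/179.9518 = 6.7886
  (104 − 103.4887)²/103.4887 = 0.0025
  (31 − 65.4405)²/65.4405 = 18.1256
  (128 − 93.0482)²/93.0482 = 13.1290
  (53 − 53.5113)²/53.5113 = 0.0049
χ² = 9.3723 + 6.7886 + 0.0025 + 18.1256 + 13.1290 + 0.0049 = 47.423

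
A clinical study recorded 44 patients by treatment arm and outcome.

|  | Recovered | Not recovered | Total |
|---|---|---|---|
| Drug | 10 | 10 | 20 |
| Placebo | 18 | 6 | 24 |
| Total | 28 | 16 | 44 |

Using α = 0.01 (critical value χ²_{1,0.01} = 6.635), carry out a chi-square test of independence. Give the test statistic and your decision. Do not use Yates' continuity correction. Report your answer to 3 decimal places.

2.946; fail to reject H₀

Grand total N = 44.
Expected counts (row total × column total / N):
  Drug, Recovered: 20×28/44 = 12.72727
  Drug, Not recovered: 20×16/44 = 7.27273
  Placebo, Recovered: 24×28/44 = 15.27273
  Placebo, Not recovered: 24×16/44 = 8.72727
Contributions (O − E)²/E:
  (10 − 12.72727)²/12.72727 = 0.5844
  (10 − 7.27273)²/7.27273 = 1.0227
  (18 − 15.27273)²/15.27273 = 0.4870
  (6 − 8.72727)²/8.72727 = 0.8523
χ² = 0.5844 + 1.0227 + 0.4870 + 0.8523 = 2.946
df = (2−1)(2−1) = 1. Since 2.946 < 6.635, fail to reject the null hypothesis of independence at α = 0.01.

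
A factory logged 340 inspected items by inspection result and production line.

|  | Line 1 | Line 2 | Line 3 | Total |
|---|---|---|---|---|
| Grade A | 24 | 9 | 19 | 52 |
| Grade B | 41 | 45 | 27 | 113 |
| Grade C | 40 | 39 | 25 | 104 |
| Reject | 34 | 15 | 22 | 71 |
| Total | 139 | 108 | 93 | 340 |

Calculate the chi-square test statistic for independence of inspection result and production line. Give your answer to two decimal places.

Grand total N = 340.
Expected counts (row total × column total / N):
  Grade A, Line 1: 52×139/340 = 21.259
  Grade A, Line 2: 52×108/340 = 16.518
  Grade A, Line 3: 52×93/340 = 14.224
  Grade B, Line 1: 113×139/340 = 46.197
  Grade B, Line 2: 113×108/340 = 35.894
  Grade B, Line 3: 113×93/340 = 30.909
  Grade C, Line 1: 104×139/340 = 42.518
  Grade C, Line 2: 104×108/340 = 33.035
  Grade C, Line 3: 104×93/340 = 28.447
  Reject, Line 1: 71×139/340 = 29.026
  Reject, Line 2: 71×108/340 = 22.553
  Reject, Line 3: 71×93/340 = 19.421
Contributions (O − E)²/E:
  (24 − 21.259)²/21.259 = 0.3534
  (9 − 16.518)²/16.518 = 3.4217
  (19 − 14.224)²/14.224 = 1.6036
  (41 − 46.197)²/46.197 = 0.5846
  (45 − 35.894)²/35.894 = 2.3101
  (27 − 30.909)²/30.909 = 0.4944
  (40 − 42.518)²/42.518 = 0.1491
  (39 − 33.035)²/33.035 = 1.0771
  (25 − 28.447)²/28.447 = 0.4177
  (34 − 29.026)²/29.026 = 0.8524
  (15 − 22.553)²/22.553 = 2.5295
  (22 − 19.421)²/19.421 = 0.3425
χ² = 0.3534 + 3.4217 + 1.6036 + 0.5846 + 2.3101 + 0.4944 + 0.1491 + 1.0771 + 0.4177 + 0.8524 + 2.5295 + 0.3425 = 14.14

14.14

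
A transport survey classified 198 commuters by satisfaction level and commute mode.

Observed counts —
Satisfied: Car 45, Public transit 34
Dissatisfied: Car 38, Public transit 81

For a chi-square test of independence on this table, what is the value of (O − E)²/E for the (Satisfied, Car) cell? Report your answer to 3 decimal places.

4.265

Row total (Satisfied) = 79; column total (Car) = 83; N = 198.
Expected count E = 79 × 83 / 198 = 33.1162.
Contribution = (O − E)²/E = (45 − 33.1162)² / 33.1162 = 4.265.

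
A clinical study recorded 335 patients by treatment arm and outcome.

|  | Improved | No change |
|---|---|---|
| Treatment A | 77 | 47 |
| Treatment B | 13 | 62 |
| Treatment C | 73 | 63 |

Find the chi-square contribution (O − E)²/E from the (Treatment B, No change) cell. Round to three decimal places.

14.332

Row total (Treatment B) = 75; column total (No change) = 172; N = 335.
Expected count E = 75 × 172 / 335 = 38.5075.
Contribution = (O − E)²/E = (62 − 38.5075)² / 38.5075 = 14.332.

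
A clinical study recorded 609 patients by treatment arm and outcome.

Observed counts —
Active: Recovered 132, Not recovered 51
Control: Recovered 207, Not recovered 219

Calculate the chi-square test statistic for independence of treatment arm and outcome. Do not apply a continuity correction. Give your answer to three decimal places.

28.742

Row totals: 183, 426. Column totals: 339, 270. Grand total N = 609.
Expected counts (row total × column total / N):
  Active, Recovered: 183×339/609 = 101.8670
  Active, Not recovered: 183×270/609 = 81.1330
  Control, Recovered: 426×339/609 = 237.1330
  Control, Not recovered: 426×270/609 = 188.8670
Contributions (O − E)²/E:
  (132 − 101.8670)²/101.8670 = 8.9136
  (51 − 81.1330)²/81.1330 = 11.1915
  (207 − 237.1330)²/237.1330 = 3.8291
  (219 − 188.8670)²/188.8670 = 4.8076
χ² = 8.9136 + 11.1915 + 3.8291 + 4.8076 = 28.742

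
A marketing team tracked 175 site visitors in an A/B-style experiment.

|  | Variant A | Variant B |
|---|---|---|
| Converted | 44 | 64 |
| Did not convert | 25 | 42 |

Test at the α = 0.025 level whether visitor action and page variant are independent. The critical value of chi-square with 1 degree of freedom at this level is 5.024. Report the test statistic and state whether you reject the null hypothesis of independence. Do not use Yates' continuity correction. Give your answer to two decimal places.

0.20; fail to reject H₀

Row totals: 108, 67. Column totals: 69, 106. Grand total N = 175.
Expected counts (row total × column total / N):
  Converted, Variant A: 108×69/175 = 42.583
  Converted, Variant B: 108×106/175 = 65.417
  Did not convert, Variant A: 67×69/175 = 26.417
  Did not convert, Variant B: 67×106/175 = 40.583
Contributions (O − E)²/E:
  (44 − 42.583)²/42.583 = 0.0472
  (64 − 65.417)²/65.417 = 0.0307
  (25 − 26.417)²/26.417 = 0.0760
  (42 − 40.583)²/40.583 = 0.0495
χ² = 0.0472 + 0.0307 + 0.0760 + 0.0495 = 0.20
df = (2−1)(2−1) = 1. Since 0.20 < 5.024, fail to reject the null hypothesis of independence at α = 0.025.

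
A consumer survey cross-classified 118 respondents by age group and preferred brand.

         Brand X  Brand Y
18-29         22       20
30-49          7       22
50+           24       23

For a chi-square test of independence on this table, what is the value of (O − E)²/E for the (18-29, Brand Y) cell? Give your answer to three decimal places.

0.425

Row total (18-29) = 42; column total (Brand Y) = 65; N = 118.
Expected count E = 42 × 65 / 118 = 23.1356.
Contribution = (O − E)²/E = (20 − 23.1356)² / 23.1356 = 0.425.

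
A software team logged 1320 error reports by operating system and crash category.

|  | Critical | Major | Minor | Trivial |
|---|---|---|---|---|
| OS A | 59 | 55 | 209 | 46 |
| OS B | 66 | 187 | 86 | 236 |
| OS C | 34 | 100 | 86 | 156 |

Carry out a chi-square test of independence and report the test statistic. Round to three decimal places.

242.840

Row totals: 369, 575, 376. Column totals: 159, 342, 381, 438. Grand total N = 1320.
Expected counts (row total × column total / N):
  OS A, Critical: 369×159/1320 = 44.4477
  OS A, Major: 369×342/1320 = 95.6045
  OS A, Minor: 369×381/1320 = 106.5068
  OS A, Trivial: 369×438/1320 = 122.4409
  OS B, Critical: 575×159/1320 = 69.2614
  OS B, Major: 575×342/1320 = 148.9773
  OS B, Minor: 575×381/1320 = 165.9659
  OS B, Trivial: 575×438/1320 = 190.7955
  OS C, Critical: 376×159/1320 = 45.2909
  OS C, Major: 376×342/1320 = 97.4182
  OS C, Minor: 376×381/1320 = 108.5273
  OS C, Trivial: 376×438/1320 = 124.7636
Contributions (O − E)²/E:
  (59 − 44.4477)²/44.4477 = 4.7645
  (55 − 95.6045)²/95.6045 = 17.2453
  (209 − 106.5068)²/106.5068 = 98.6308
  (46 − 122.4409)²/122.4409 = 47.7227
  (66 − 69.2614)²/69.2614 = 0.1536
  (187 − 148.9773)²/148.9773 = 9.7043
  (86 − 165.9659)²/165.9659 = 38.5293
  (236 − 190.7955)²/190.7955 = 10.7101
  (34 − 45.2909)²/45.2909 = 2.8148
  (100 − 97.4182)²/97.4182 = 0.0684
  (86 − 108.5273)²/108.5273 = 4.6761
  (156 − 124.7636)²/124.7636 = 7.8205
χ² = 4.7645 + 17.2453 + 98.6308 + 47.7227 + 0.1536 + 9.7043 + 38.5293 + 10.7101 + 2.8148 + 0.0684 + 4.6761 + 7.8205 = 242.840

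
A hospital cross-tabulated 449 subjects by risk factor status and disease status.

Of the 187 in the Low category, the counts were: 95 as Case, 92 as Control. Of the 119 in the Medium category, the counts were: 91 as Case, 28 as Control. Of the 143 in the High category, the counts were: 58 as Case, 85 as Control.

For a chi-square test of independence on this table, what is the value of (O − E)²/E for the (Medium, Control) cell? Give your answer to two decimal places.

Row total (Medium) = 119; column total (Control) = 205; N = 449.
Expected count E = 119 × 205 / 449 = 54.332.
Contribution = (O − E)²/E = (28 − 54.332)² / 54.332 = 12.76.

12.76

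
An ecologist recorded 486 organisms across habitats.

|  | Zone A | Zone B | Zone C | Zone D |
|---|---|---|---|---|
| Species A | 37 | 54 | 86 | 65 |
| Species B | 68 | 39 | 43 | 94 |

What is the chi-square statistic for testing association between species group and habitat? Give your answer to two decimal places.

31.19

Row totals: 242, 244. Column totals: 105, 93, 129, 159. Grand total N = 486.
Expected counts (row total × column total / N):
  Species A, Zone A: 242×105/486 = 52.2840
  Species A, Zone B: 242×93/486 = 46.3086
  Species A, Zone C: 242×129/486 = 64.2346
  Species A, Zone D: 242×159/486 = 79.1728
  Species B, Zone A: 244×105/486 = 52.7160
  Species B, Zone B: 244×93/486 = 46.6914
  Species B, Zone C: 244×129/486 = 64.7654
  Species B, Zone D: 244×159/486 = 79.8272
Contributions (O − E)²/E:
  (37 − 52.2840)²/52.2840 = 4.4679
  (54 − 46.3086)²/46.3086 = 1.2775
  (86 − 64.2346)²/64.2346 = 7.3750
  (65 − 79.1728)²/79.1728 = 2.5371
  (68 − 52.7160)²/52.7160 = 4.4313
  (39 − 46.6914)²/46.6914 = 1.2670
  (43 − 64.7654)²/64.7654 = 7.3146
  (94 − 79.8272)²/79.8272 = 2.5163
χ² = 4.4679 + 1.2775 + 7.3750 + 2.5371 + 4.4313 + 1.2670 + 7.3146 + 2.5163 = 31.19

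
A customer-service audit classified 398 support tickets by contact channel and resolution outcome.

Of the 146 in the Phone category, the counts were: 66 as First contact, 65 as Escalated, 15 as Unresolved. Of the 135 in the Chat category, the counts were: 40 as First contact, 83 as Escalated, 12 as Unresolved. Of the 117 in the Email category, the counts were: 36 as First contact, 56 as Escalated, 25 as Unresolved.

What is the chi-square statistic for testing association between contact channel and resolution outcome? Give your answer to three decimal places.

19.043

Row totals: 146, 135, 117. Column totals: 142, 204, 52. Grand total N = 398.
Expected counts (row total × column total / N):
  Phone, First contact: 146×142/398 = 52.0905
  Phone, Escalated: 146×204/398 = 74.8342
  Phone, Unresolved: 146×52/398 = 19.0754
  Chat, First contact: 135×142/398 = 48.1658
  Chat, Escalated: 135×204/398 = 69.1960
  Chat, Unresolved: 135×52/398 = 17.6382
  Email, First contact: 117×142/398 = 41.7437
  Email, Escalated: 117×204/398 = 59.9698
  Email, Unresolved: 117×52/398 = 15.2864
Contributions (O − E)²/E:
  (66 − 52.0905)²/52.0905 = 3.7142
  (65 − 74.8342)²/74.8342 = 1.2923
  (15 − 19.0754)²/19.0754 = 0.8707
  (40 − 48.1658)²/48.1658 = 1.3844
  (83 − 69.1960)²/69.1960 = 2.7538
  (12 − 17.6382)²/17.6382 = 1.8023
  (36 − 41.7437)²/41.7437 = 0.7903
  (56 − 59.9698)²/59.9698 = 0.2628
  (25 − 15.2864)²/15.2864 = 6.1724
χ² = 3.7142 + 1.2923 + 0.8707 + 1.3844 + 2.7538 + 1.8023 + 0.7903 + 0.2628 + 6.1724 = 19.043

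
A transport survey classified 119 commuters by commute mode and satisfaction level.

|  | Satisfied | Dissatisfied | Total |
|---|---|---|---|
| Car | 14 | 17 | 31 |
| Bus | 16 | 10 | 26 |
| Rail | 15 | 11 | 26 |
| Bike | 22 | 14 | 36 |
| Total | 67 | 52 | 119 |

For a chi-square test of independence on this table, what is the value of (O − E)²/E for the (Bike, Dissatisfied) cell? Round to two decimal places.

Row total (Bike) = 36; column total (Dissatisfied) = 52; N = 119.
Expected count E = 36 × 52 / 119 = 15.731.
Contribution = (O − E)²/E = (14 − 15.731)² / 15.731 = 0.19.

0.19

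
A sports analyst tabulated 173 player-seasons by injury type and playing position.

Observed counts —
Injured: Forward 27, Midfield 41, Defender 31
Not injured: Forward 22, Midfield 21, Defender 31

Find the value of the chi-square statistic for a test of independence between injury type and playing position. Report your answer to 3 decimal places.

Row totals: 99, 74. Column totals: 49, 62, 62. Grand total N = 173.
Expected counts (row total × column total / N):
  Injured, Forward: 99×49/173 = 28.0405
  Injured, Midfield: 99×62/173 = 35.4798
  Injured, Defender: 99×62/173 = 35.4798
  Not injured, Forward: 74×49/173 = 20.9595
  Not injured, Midfield: 74×62/173 = 26.5202
  Not injured, Defender: 74×62/173 = 26.5202
Contributions (O − E)²/E:
  (27 − 28.0405)²/28.0405 = 0.0386
  (41 − 35.4798)²/35.4798 = 0.8589
  (31 − 35.4798)²/35.4798 = 0.5656
  (22 − 20.9595)²/20.9595 = 0.0517
  (21 − 26.5202)²/26.5202 = 1.1490
  (31 − 26.5202)²/26.5202 = 0.7567
χ² = 0.0386 + 0.8589 + 0.5656 + 0.0517 + 1.1490 + 0.7567 = 3.421

3.421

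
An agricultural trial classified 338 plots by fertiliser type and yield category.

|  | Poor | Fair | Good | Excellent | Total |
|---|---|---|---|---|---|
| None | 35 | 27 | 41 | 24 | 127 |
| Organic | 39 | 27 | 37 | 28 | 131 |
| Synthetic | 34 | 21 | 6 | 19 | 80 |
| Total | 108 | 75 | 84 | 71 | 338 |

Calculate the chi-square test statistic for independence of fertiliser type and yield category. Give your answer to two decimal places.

Grand total N = 338.
Expected counts (row total × column total / N):
  None, Poor: 127×108/338 = 40.580
  None, Fair: 127×75/338 = 28.180
  None, Good: 127×84/338 = 31.562
  None, Excellent: 127×71/338 = 26.678
  Organic, Poor: 131×108/338 = 41.858
  Organic, Fair: 131×75/338 = 29.068
  Organic, Good: 131×84/338 = 32.556
  Organic, Excellent: 131×71/338 = 27.518
  Synthetic, Poor: 80×108/338 = 25.562
  Synthetic, Fair: 80×75/338 = 17.751
  Synthetic, Good: 80×84/338 = 19.882
  Synthetic, Excellent: 80×71/338 = 16.805
Contributions (O − E)²/E:
  (35 − 40.580)²/40.580 = 0.7673
  (27 − 28.180)²/28.180 = 0.0494
  (41 − 31.562)²/31.562 = 2.8222
  (24 − 26.678)²/26.678 = 0.2688
  (39 − 41.858)²/41.858 = 0.1951
  (27 − 29.068)²/29.068 = 0.1471
  (37 − 32.556)²/32.556 = 0.6066
  (28 − 27.518)²/27.518 = 0.0084
  (34 − 25.562)²/25.562 = 2.7854
  (21 − 17.751)²/17.751 = 0.5947
  (6 − 19.882)²/19.882 = 9.6927
  (19 − 16.805)²/16.805 = 0.2867
χ² = 0.7673 + 0.0494 + 2.8222 + 0.2688 + 0.1951 + 0.1471 + 0.6066 + 0.0084 + 2.7854 + 0.5947 + 9.6927 + 0.2867 = 18.22

18.22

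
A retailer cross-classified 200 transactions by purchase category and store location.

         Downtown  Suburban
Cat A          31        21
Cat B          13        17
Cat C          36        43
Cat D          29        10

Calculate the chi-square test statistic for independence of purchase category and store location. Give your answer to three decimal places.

10.801

Row totals: 52, 30, 79, 39. Column totals: 109, 91. Grand total N = 200.
Expected counts (row total × column total / N):
  Cat A, Downtown: 52×109/200 = 28.3400
  Cat A, Suburban: 52×91/200 = 23.6600
  Cat B, Downtown: 30×109/200 = 16.3500
  Cat B, Suburban: 30×91/200 = 13.6500
  Cat C, Downtown: 79×109/200 = 43.0550
  Cat C, Suburban: 79×91/200 = 35.9450
  Cat D, Downtown: 39×109/200 = 21.2550
  Cat D, Suburban: 39×91/200 = 17.7450
Contributions (O − E)²/E:
  (31 − 28.3400)²/28.3400 = 0.2497
  (21 − 23.6600)²/23.6600 = 0.2991
  (13 − 16.3500)²/16.3500 = 0.6864
  (17 − 13.6500)²/13.6500 = 0.8222
  (36 − 43.0550)²/43.0550 = 1.1560
  (43 − 35.9450)²/35.9450 = 1.3847
  (29 − 21.2550)²/21.2550 = 2.8222
  (10 − 17.7450)²/17.7450 = 3.3804
χ² = 0.2497 + 0.2991 + 0.6864 + 0.8222 + 1.1560 + 1.3847 + 2.8222 + 3.3804 = 10.801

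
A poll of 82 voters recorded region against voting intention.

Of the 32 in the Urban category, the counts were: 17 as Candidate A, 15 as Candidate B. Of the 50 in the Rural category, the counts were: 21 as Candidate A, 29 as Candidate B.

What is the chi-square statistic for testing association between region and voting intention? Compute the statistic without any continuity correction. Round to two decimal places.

Row totals: 32, 50. Column totals: 38, 44. Grand total N = 82.
Expected counts (row total × column total / N):
  Urban, Candidate A: 32×38/82 = 14.829
  Urban, Candidate B: 32×44/82 = 17.171
  Rural, Candidate A: 50×38/82 = 23.171
  Rural, Candidate B: 50×44/82 = 26.829
Contributions (O − E)²/E:
  (17 − 14.829)²/14.829 = 0.3178
  (15 − 17.171)²/17.171 = 0.2745
  (21 − 23.171)²/23.171 = 0.2034
  (29 − 26.829)²/26.829 = 0.1757
χ² = 0.3178 + 0.2745 + 0.2034 + 0.1757 = 0.97

0.97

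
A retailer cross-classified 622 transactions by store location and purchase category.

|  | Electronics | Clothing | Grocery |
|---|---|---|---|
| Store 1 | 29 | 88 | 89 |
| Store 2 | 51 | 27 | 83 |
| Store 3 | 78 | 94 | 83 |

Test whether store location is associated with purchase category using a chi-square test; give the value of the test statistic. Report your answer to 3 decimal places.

Row totals: 206, 161, 255. Column totals: 158, 209, 255. Grand total N = 622.
Expected counts (row total × column total / N):
  Store 1, Electronics: 206×158/622 = 52.3280
  Store 1, Clothing: 206×209/622 = 69.2186
  Store 1, Grocery: 206×255/622 = 84.4534
  Store 2, Electronics: 161×158/622 = 40.8971
  Store 2, Clothing: 161×209/622 = 54.0981
  Store 2, Grocery: 161×255/622 = 66.0048
  Store 3, Electronics: 255×158/622 = 64.7749
  Store 3, Clothing: 255×209/622 = 85.6833
  Store 3, Grocery: 255×255/622 = 104.5418
Contributions (O − E)²/E:
  (29 − 52.3280)²/52.3280 = 10.3997
  (88 − 69.2186)²/69.2186 = 5.0960
  (89 − 84.4534)²/84.4534 = 0.2448
  (51 − 40.8971)²/40.8971 = 2.4957
  (27 − 54.0981)²/54.0981 = 13.5736
  (83 − 66.0048)²/66.0048 = 4.3760
  (78 − 64.7749)²/64.7749 = 2.7002
  (94 − 85.6833)²/85.6833 = 0.8072
  (83 − 104.5418)²/104.5418 = 4.4389
χ² = 10.3997 + 5.0960 + 0.2448 + 2.4957 + 13.5736 + 4.3760 + 2.7002 + 0.8072 + 4.4389 = 44.132

44.132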